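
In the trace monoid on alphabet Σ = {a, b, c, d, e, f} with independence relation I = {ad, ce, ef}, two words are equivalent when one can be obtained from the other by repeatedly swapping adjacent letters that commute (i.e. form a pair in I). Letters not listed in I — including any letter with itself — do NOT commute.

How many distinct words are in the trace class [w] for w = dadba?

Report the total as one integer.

#0=d has no predecessor
#1=a has no predecessor
#2=d depends on [0:d]
#3=b depends on [1:a, 2:d]
#4=a depends on [3:b]
sources: [0:d, 1:a]
N(rest) = Σ N(rest − s) over sources s of rest; N(one piece) = 1:
  size 1 → [4]=1
  size 2 → [3,4]=1
  size 3 → [1,3,4]=1  [2,3,4]=1
  first=0(d) contributes 2
  first=1(a) contributes 1
|[w]| = 3

3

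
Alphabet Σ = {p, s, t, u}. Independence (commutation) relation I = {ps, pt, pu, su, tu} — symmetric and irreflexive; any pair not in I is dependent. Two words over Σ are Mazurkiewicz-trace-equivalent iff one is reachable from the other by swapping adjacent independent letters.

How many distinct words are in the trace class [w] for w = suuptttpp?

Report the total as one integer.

0(s) covers ∅
1(u) covers ∅
2(u) covers 1:u
3(p) covers ∅
4(t) covers 0:s
5(t) covers 4:t
6(t) covers 5:t
7(p) covers 3:p
8(p) covers 7:p
floor of heap: 0:s, 1:u, 3:p
completions by unplaced set U, small U first (add the entries for U minus each lowest piece of U):
  |U|=1: {2}:1  {6}:1  {8}:1
  |U|=2: {1,2}:1  {2,6}:2  {2,8}:2  {5,6}:1  {6,8}:2  {7,8}:1
  |U|=3: {1,2,6}:3  {1,2,8}:3  {2,5,6}:3  {2,6,8}:6  {2,7,8}:3  {3,7,8}:1  {4,5,6}:1  {5,6,8}:3  {6,7,8}:3
  |U|=4: {0,4,5,6}:1  {1,2,5,6}:6  {1,2,6,8}:12  {1,2,7,8}:6  {2,3,7,8}:4  {2,4,5,6}:4  {2,5,6,8}:12  {2,6,7,8}:12  {3,6,7,8}:4  {4,5,6,8}:4  {5,6,7,8}:6
  |U|=5: {0,2,4,5,6}:5  {0,4,5,6,8}:5  {1,2,3,7,8}:10  {1,2,4,5,6}:10  {1,2,5,6,8}:30  {1,2,6,7,8}:30  {2,3,6,7,8}:20  {2,4,5,6,8}:20  {2,5,6,7,8}:30  {3,5,6,7,8}:10  {4,5,6,7,8}:10
  |U|=6: {0,1,2,4,5,6}:15  {0,2,4,5,6,8}:30  {0,4,5,6,7,8}:15  {1,2,3,6,7,8}:60  {1,2,4,5,6,8}:60  {1,2,5,6,7,8}:90  {2,3,5,6,7,8}:60  {2,4,5,6,7,8}:60  {3,4,5,6,7,8}:20
  |U|=7: {0,1,2,4,5,6,8}:105  {0,2,4,5,6,7,8}:105  {0,3,4,5,6,7,8}:35  {1,2,3,5,6,7,8}:210  {1,2,4,5,6,7,8}:210  {2,3,4,5,6,7,8}:140
  start at 0(s): 560
  start at 1(u): 280
  start at 3(p): 420
sum over floor = 1260

1260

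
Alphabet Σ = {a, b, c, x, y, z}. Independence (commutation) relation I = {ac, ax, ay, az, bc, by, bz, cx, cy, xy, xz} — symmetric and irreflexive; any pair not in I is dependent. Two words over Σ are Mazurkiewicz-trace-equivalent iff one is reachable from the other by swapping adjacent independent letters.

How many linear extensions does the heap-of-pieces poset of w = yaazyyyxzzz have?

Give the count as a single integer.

495

0(y) covers ∅
1(a) covers ∅
2(a) covers 1:a
3(z) covers 0:y
4(y) covers 3:z
5(y) covers 4:y
6(y) covers 5:y
7(x) covers ∅
8(z) covers 6:y
9(z) covers 8:z
10(z) covers 9:z
floor of heap: 0:y, 1:a, 7:x
completions by unplaced set U, small U first (add the entries for U minus each lowest piece of U):
  |U|=1: {2}:1  {7}:1  {10}:1
  |U|=2: {1,2}:1  {2,7}:2  {2,10}:2  {7,10}:2  {9,10}:1
  |U|=3: {1,2,7}:3  {1,2,10}:3  {2,7,10}:6  {2,9,10}:3  {7,9,10}:3  {8,9,10}:1
  |U|=4: {1,2,7,10}:12  {1,2,9,10}:6  {2,7,9,10}:12  {2,8,9,10}:4  {6,8,9,10}:1  {7,8,9,10}:4
  |U|=5: {1,2,7,9,10}:30  {1,2,8,9,10}:10  {2,6,8,9,10}:5  {2,7,8,9,10}:20  {5,6,8,9,10}:1  {6,7,8,9,10}:5
  |U|=6: {1,2,6,8,9,10}:15  {1,2,7,8,9,10}:60  {2,5,6,8,9,10}:6  {2,6,7,8,9,10}:30  {4,5,6,8,9,10}:1  {5,6,7,8,9,10}:6
  |U|=7: {1,2,5,6,8,9,10}:21  {1,2,6,7,8,9,10}:105  {2,4,5,6,8,9,10}:7  {2,5,6,7,8,9,10}:42  {3,4,5,6,8,9,10}:1  {4,5,6,7,8,9,10}:7
  |U|=8: {0,3,4,5,6,8,9,10}:1  {1,2,4,5,6,8,9,10}:28  {1,2,5,6,7,8,9,10}:168  {2,3,4,5,6,8,9,10}:8  {2,4,5,6,7,8,9,10}:56  {3,4,5,6,7,8,9,10}:8
  |U|=9: {0,2,3,4,5,6,8,9,10}:9  {0,3,4,5,6,7,8,9,10}:9  {1,2,3,4,5,6,8,9,10}:36  {1,2,4,5,6,7,8,9,10}:252  {2,3,4,5,6,7,8,9,10}:72
  start at 0(y): 360
  start at 1(a): 90
  start at 7(x): 45
sum over floor = 495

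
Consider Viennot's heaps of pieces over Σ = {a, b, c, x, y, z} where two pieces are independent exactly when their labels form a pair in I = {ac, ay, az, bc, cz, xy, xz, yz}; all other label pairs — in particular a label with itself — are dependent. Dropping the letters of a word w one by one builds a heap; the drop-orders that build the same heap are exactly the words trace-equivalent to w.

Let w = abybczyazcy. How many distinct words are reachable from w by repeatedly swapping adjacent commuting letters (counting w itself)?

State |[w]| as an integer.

drop 0:a onto floor
drop 1:b onto {0:a}
drop 2:y onto {1:b}
drop 3:b onto {2:y}
drop 4:c onto {2:y}
drop 5:z onto {3:b}
drop 6:y onto {3:b, 4:c}
drop 7:a onto {3:b}
drop 8:z onto {5:z}
drop 9:c onto {6:y}
drop 10:y onto {9:c}
ground layer = {0:a}
drop-orders for the pieces not yet dropped (sum over which currently-grounded one goes next):
  1 to go: {7} 1  {8} 1  {10} 1
  2 to go: {5,8} 1  {7,8} 2  {7,10} 2  {8,10} 2  {9,10} 1
  3 to go: {5,7,8} 3  {5,8,10} 3  {6,9,10} 1  {7,8,10} 6  {7,9,10} 3  {8,9,10} 3
  4 to go: {4,6,9,10} 1  {5,7,8,10} 12  {5,8,9,10} 6  {6,7,9,10} 4  {6,8,9,10} 4  {7,8,9,10} 12
  5 to go: {4,6,7,9,10} 5  {4,6,8,9,10} 5  {5,6,8,9,10} 10  {5,7,8,9,10} 30  {6,7,8,9,10} 20
  6 to go: {4,5,6,8,9,10} 15  {4,6,7,8,9,10} 30  {5,6,7,8,9,10} 60
  7 to go: {3,5,6,7,8,9,10} 60  {4,5,6,7,8,9,10} 105
  8 to go: {3,4,5,6,7,8,9,10} 165
  9 to go: {2,3,4,5,6,7,8,9,10} 165
  if 0:a drops first: 165 orders

165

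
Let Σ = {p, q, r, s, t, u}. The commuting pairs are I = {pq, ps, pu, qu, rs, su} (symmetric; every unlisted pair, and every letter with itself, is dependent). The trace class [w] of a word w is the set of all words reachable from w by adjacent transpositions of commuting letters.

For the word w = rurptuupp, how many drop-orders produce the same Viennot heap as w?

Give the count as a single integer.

6

piece 0:r — minimal
piece 1:u rests on {0:r}
piece 2:r rests on {1:u}
piece 3:p rests on {2:r}
piece 4:t rests on {3:p}
piece 5:u rests on {4:t}
piece 6:u rests on {5:u}
piece 7:p rests on {4:t}
piece 8:p rests on {7:p}
minimal pieces: {0:r}
ways to finish when only these pieces remain (= sum over removing one remaining piece with nothing left below it):
  1 left: {6}→1  {8}→1
  2 left: {5,6}→1  {6,8}→2  {7,8}→1
  3 left: {5,6,8}→3  {6,7,8}→3
  4 left: {5,6,7,8}→6
  5 left: {4,5,6,7,8}→6
  6 left: {3,4,5,6,7,8}→6
  7 left: {2,3,4,5,6,7,8}→6
  placing 0:r first → 6 extensions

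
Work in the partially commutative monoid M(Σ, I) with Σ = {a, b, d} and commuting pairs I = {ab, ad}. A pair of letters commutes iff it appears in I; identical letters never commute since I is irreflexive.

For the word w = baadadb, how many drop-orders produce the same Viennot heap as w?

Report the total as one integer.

35

0(b) covers ∅
1(a) covers ∅
2(a) covers 1:a
3(d) covers 0:b
4(a) covers 2:a
5(d) covers 3:d
6(b) covers 5:d
floor of heap: 0:b, 1:a
completions by unplaced set U, small U first (add the entries for U minus each lowest piece of U):
  |U|=1: {4}:1  {6}:1
  |U|=2: {2,4}:1  {4,6}:2  {5,6}:1
  |U|=3: {1,2,4}:1  {2,4,6}:3  {3,5,6}:1  {4,5,6}:3
  |U|=4: {0,3,5,6}:1  {1,2,4,6}:4  {2,4,5,6}:6  {3,4,5,6}:4
  |U|=5: {0,3,4,5,6}:5  {1,2,4,5,6}:10  {2,3,4,5,6}:10
  start at 0(b): 20
  start at 1(a): 15
sum over floor = 35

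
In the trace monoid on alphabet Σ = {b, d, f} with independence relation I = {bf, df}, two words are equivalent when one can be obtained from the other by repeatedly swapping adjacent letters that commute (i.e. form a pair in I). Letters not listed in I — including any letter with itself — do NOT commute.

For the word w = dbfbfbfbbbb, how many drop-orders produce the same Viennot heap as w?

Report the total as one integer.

drop 0:d onto floor
drop 1:b onto {0:d}
drop 2:f onto floor
drop 3:b onto {1:b}
drop 4:f onto {2:f}
drop 5:b onto {3:b}
drop 6:f onto {4:f}
drop 7:b onto {5:b}
drop 8:b onto {7:b}
drop 9:b onto {8:b}
drop 10:b onto {9:b}
ground layer = {0:d, 2:f}
drop-orders for the pieces not yet dropped (sum over which currently-grounded one goes next):
  1 to go: {6} 1  {10} 1
  2 to go: {4,6} 1  {6,10} 2  {9,10} 1
  3 to go: {2,4,6} 1  {4,6,10} 3  {6,9,10} 3  {8,9,10} 1
  4 to go: {2,4,6,10} 4  {4,6,9,10} 6  {6,8,9,10} 4  {7,8,9,10} 1
  5 to go: {2,4,6,9,10} 10  {4,6,8,9,10} 10  {5,7,8,9,10} 1  {6,7,8,9,10} 5
  6 to go: {2,4,6,8,9,10} 20  {3,5,7,8,9,10} 1  {4,6,7,8,9,10} 15  {5,6,7,8,9,10} 6
  7 to go: {1,3,5,7,8,9,10} 1  {2,4,6,7,8,9,10} 35  {3,5,6,7,8,9,10} 7  {4,5,6,7,8,9,10} 21
  8 to go: {0,1,3,5,7,8,9,10} 1  {1,3,5,6,7,8,9,10} 8  {2,4,5,6,7,8,9,10} 56  {3,4,5,6,7,8,9,10} 28
  9 to go: {0,1,3,5,6,7,8,9,10} 9  {1,3,4,5,6,7,8,9,10} 36  {2,3,4,5,6,7,8,9,10} 84
  if 0:d drops first: 120 orders
  if 2:f drops first: 45 orders
heap linearizations: 165

165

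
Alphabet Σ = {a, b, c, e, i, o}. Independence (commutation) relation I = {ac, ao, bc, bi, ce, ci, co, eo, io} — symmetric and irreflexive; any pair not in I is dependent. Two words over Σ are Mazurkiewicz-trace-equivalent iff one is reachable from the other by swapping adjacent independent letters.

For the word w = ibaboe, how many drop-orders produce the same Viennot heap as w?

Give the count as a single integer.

#0=i has no predecessor
#1=b has no predecessor
#2=a depends on [0:i, 1:b]
#3=b depends on [2:a]
#4=o depends on [3:b]
#5=e depends on [3:b]
sources: [0:i, 1:b]
N(rest) = Σ N(rest − s) over sources s of rest; N(one piece) = 1:
  size 1 → [4]=1  [5]=1
  size 2 → [4,5]=2
  size 3 → [3,4,5]=2
  size 4 → [2,3,4,5]=2
  first=0(i) contributes 2
  first=1(b) contributes 2
|[w]| = 4

4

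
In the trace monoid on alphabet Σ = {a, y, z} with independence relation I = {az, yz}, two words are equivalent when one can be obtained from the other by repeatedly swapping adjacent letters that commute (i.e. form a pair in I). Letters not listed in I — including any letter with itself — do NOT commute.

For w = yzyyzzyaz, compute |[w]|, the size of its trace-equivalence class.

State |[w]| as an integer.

126

#0=y has no predecessor
#1=z has no predecessor
#2=y depends on [0:y]
#3=y depends on [2:y]
#4=z depends on [1:z]
#5=z depends on [4:z]
#6=y depends on [3:y]
#7=a depends on [6:y]
#8=z depends on [5:z]
sources: [0:y, 1:z]
N(rest) = Σ N(rest − s) over sources s of rest; N(one piece) = 1:
  size 1 → [7]=1  [8]=1
  size 2 → [5,8]=1  [6,7]=1  [7,8]=2
  size 3 → [3,6,7]=1  [4,5,8]=1  [5,7,8]=3  [6,7,8]=3
  size 4 → [1,4,5,8]=1  [2,3,6,7]=1  [3,6,7,8]=4  [4,5,7,8]=4  [5,6,7,8]=6
  size 5 → [0,2,3,6,7]=1  [1,4,5,7,8]=5  [2,3,6,7,8]=5  [3,5,6,7,8]=10  [4,5,6,7,8]=10
  size 6 → [0,2,3,6,7,8]=6  [1,4,5,6,7,8]=15  [2,3,5,6,7,8]=15  [3,4,5,6,7,8]=20
  size 7 → [0,2,3,5,6,7,8]=21  [1,3,4,5,6,7,8]=35  [2,3,4,5,6,7,8]=35
  first=0(y) contributes 70
  first=1(z) contributes 56
|[w]| = 126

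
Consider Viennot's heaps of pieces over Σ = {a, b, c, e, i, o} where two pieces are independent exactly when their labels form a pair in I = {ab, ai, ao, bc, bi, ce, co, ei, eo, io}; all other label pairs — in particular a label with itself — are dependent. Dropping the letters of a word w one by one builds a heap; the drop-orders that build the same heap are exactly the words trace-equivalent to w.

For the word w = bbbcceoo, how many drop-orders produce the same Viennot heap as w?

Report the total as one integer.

0(b) covers ∅
1(b) covers 0:b
2(b) covers 1:b
3(c) covers ∅
4(c) covers 3:c
5(e) covers 2:b
6(o) covers 2:b
7(o) covers 6:o
floor of heap: 0:b, 3:c
completions by unplaced set U, small U first (add the entries for U minus each lowest piece of U):
  |U|=1: {4}:1  {5}:1  {7}:1
  |U|=2: {3,4}:1  {4,5}:2  {4,7}:2  {5,7}:2  {6,7}:1
  |U|=3: {3,4,5}:3  {3,4,7}:3  {4,5,7}:6  {4,6,7}:3  {5,6,7}:3
  |U|=4: {2,5,6,7}:3  {3,4,5,7}:12  {3,4,6,7}:6  {4,5,6,7}:12
  |U|=5: {1,2,5,6,7}:3  {2,4,5,6,7}:15  {3,4,5,6,7}:30
  |U|=6: {0,1,2,5,6,7}:3  {1,2,4,5,6,7}:18  {2,3,4,5,6,7}:45
  start at 0(b): 63
  start at 3(c): 21
sum over floor = 84

84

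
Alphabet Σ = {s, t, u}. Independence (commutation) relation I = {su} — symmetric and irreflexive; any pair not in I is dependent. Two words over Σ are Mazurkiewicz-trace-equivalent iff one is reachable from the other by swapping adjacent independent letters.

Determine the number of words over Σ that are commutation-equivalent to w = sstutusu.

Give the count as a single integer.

piece 0:s — minimal
piece 1:s rests on {0:s}
piece 2:t rests on {1:s}
piece 3:u rests on {2:t}
piece 4:t rests on {3:u}
piece 5:u rests on {4:t}
piece 6:s rests on {4:t}
piece 7:u rests on {5:u}
minimal pieces: {0:s}
ways to finish when only these pieces remain (= sum over removing one remaining piece with nothing left below it):
  1 left: {6}→1  {7}→1
  2 left: {5,7}→1  {6,7}→2
  3 left: {5,6,7}→3
  4 left: {4,5,6,7}→3
  5 left: {3,4,5,6,7}→3
  6 left: {2,3,4,5,6,7}→3
  placing 0:s first → 3 extensions

3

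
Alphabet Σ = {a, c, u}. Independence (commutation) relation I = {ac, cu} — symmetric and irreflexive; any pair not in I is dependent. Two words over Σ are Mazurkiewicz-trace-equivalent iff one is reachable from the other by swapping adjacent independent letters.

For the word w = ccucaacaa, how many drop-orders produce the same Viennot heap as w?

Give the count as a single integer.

piece 0:c — minimal
piece 1:c rests on {0:c}
piece 2:u — minimal
piece 3:c rests on {1:c}
piece 4:a rests on {2:u}
piece 5:a rests on {4:a}
piece 6:c rests on {3:c}
piece 7:a rests on {5:a}
piece 8:a rests on {7:a}
minimal pieces: {0:c, 2:u}
ways to finish when only these pieces remain (= sum over removing one remaining piece with nothing left below it):
  1 left: {6}→1  {8}→1
  2 left: {3,6}→1  {6,8}→2  {7,8}→1
  3 left: {1,3,6}→1  {3,6,8}→3  {5,7,8}→1  {6,7,8}→3
  4 left: {0,1,3,6}→1  {1,3,6,8}→4  {3,6,7,8}→6  {4,5,7,8}→1  {5,6,7,8}→4
  5 left: {0,1,3,6,8}→5  {1,3,6,7,8}→10  {2,4,5,7,8}→1  {3,5,6,7,8}→10  {4,5,6,7,8}→5
  6 left: {0,1,3,6,7,8}→15  {1,3,5,6,7,8}→20  {2,4,5,6,7,8}→6  {3,4,5,6,7,8}→15
  7 left: {0,1,3,5,6,7,8}→35  {1,3,4,5,6,7,8}→35  {2,3,4,5,6,7,8}→21
  placing 0:c first → 56 extensions
  placing 2:u first → 70 extensions
total linear extensions = 126

126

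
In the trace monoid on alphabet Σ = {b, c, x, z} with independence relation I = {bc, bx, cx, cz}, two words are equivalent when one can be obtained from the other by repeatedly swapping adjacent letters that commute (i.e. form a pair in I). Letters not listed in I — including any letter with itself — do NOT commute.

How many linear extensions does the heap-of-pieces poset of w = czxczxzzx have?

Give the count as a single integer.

0(c) covers ∅
1(z) covers ∅
2(x) covers 1:z
3(c) covers 0:c
4(z) covers 2:x
5(x) covers 4:z
6(z) covers 5:x
7(z) covers 6:z
8(x) covers 7:z
floor of heap: 0:c, 1:z
completions by unplaced set U, small U first (add the entries for U minus each lowest piece of U):
  |U|=1: {3}:1  {8}:1
  |U|=2: {0,3}:1  {3,8}:2  {7,8}:1
  |U|=3: {0,3,8}:3  {3,7,8}:3  {6,7,8}:1
  |U|=4: {0,3,7,8}:6  {3,6,7,8}:4  {5,6,7,8}:1
  |U|=5: {0,3,6,7,8}:10  {3,5,6,7,8}:5  {4,5,6,7,8}:1
  |U|=6: {0,3,5,6,7,8}:15  {2,4,5,6,7,8}:1  {3,4,5,6,7,8}:6
  |U|=7: {0,3,4,5,6,7,8}:21  {1,2,4,5,6,7,8}:1  {2,3,4,5,6,7,8}:7
  start at 0(c): 8
  start at 1(z): 28
sum over floor = 36

36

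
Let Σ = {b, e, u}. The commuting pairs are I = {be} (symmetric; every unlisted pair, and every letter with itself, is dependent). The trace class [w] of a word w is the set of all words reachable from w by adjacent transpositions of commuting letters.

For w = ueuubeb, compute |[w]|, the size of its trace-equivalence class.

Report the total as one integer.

3

#0=u has no predecessor
#1=e depends on [0:u]
#2=u depends on [1:e]
#3=u depends on [2:u]
#4=b depends on [3:u]
#5=e depends on [3:u]
#6=b depends on [4:b]
sources: [0:u]
N(rest) = Σ N(rest − s) over sources s of rest; N(one piece) = 1:
  size 1 → [5]=1  [6]=1
  size 2 → [4,6]=1  [5,6]=2
  size 3 → [4,5,6]=3
  size 4 → [3,4,5,6]=3
  size 5 → [2,3,4,5,6]=3
  first=0(u) contributes 3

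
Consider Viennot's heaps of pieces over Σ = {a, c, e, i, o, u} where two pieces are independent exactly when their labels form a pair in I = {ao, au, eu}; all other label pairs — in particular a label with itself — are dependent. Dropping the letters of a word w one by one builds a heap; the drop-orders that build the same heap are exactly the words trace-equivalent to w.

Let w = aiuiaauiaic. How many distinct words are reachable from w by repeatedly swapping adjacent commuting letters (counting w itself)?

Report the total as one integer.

3

drop 0:a onto floor
drop 1:i onto {0:a}
drop 2:u onto {1:i}
drop 3:i onto {2:u}
drop 4:a onto {3:i}
drop 5:a onto {4:a}
drop 6:u onto {3:i}
drop 7:i onto {5:a, 6:u}
drop 8:a onto {7:i}
drop 9:i onto {8:a}
drop 10:c onto {9:i}
ground layer = {0:a}
drop-orders for the pieces not yet dropped (sum over which currently-grounded one goes next):
  1 to go: {10} 1
  2 to go: {9,10} 1
  3 to go: {8,9,10} 1
  4 to go: {7,8,9,10} 1
  5 to go: {5,7,8,9,10} 1  {6,7,8,9,10} 1
  6 to go: {4,5,7,8,9,10} 1  {5,6,7,8,9,10} 2
  7 to go: {4,5,6,7,8,9,10} 3
  8 to go: {3,4,5,6,7,8,9,10} 3
  9 to go: {2,3,4,5,6,7,8,9,10} 3
  if 0:a drops first: 3 orders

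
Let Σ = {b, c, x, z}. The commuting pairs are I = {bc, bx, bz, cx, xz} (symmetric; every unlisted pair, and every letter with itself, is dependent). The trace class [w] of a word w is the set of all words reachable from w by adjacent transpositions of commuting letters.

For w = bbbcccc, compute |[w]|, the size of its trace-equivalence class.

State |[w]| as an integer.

piece 0:b — minimal
piece 1:b rests on {0:b}
piece 2:b rests on {1:b}
piece 3:c — minimal
piece 4:c rests on {3:c}
piece 5:c rests on {4:c}
piece 6:c rests on {5:c}
minimal pieces: {0:b, 3:c}
ways to finish when only these pieces remain (= sum over removing one remaining piece with nothing left below it):
  1 left: {2}→1  {6}→1
  2 left: {1,2}→1  {2,6}→2  {5,6}→1
  3 left: {0,1,2}→1  {1,2,6}→3  {2,5,6}→3  {4,5,6}→1
  4 left: {0,1,2,6}→4  {1,2,5,6}→6  {2,4,5,6}→4  {3,4,5,6}→1
  5 left: {0,1,2,5,6}→10  {1,2,4,5,6}→10  {2,3,4,5,6}→5
  placing 0:b first → 15 extensions
  placing 3:c first → 20 extensions
total linear extensions = 35

35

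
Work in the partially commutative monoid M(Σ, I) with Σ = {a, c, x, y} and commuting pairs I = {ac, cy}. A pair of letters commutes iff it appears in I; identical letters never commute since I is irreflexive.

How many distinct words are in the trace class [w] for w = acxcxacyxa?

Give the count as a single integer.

#0=a has no predecessor
#1=c has no predecessor
#2=x depends on [0:a, 1:c]
#3=c depends on [2:x]
#4=x depends on [3:c]
#5=a depends on [4:x]
#6=c depends on [4:x]
#7=y depends on [5:a]
#8=x depends on [6:c, 7:y]
#9=a depends on [8:x]
sources: [0:a, 1:c]
N(rest) = Σ N(rest − s) over sources s of rest; N(one piece) = 1:
  size 1 → [9]=1
  size 2 → [8,9]=1
  size 3 → [6,8,9]=1  [7,8,9]=1
  size 4 → [5,7,8,9]=1  [6,7,8,9]=2
  size 5 → [5,6,7,8,9]=3
  size 6 → [4,5,6,7,8,9]=3
  size 7 → [3,4,5,6,7,8,9]=3
  size 8 → [2,3,4,5,6,7,8,9]=3
  first=0(a) contributes 3
  first=1(c) contributes 3
|[w]| = 6

6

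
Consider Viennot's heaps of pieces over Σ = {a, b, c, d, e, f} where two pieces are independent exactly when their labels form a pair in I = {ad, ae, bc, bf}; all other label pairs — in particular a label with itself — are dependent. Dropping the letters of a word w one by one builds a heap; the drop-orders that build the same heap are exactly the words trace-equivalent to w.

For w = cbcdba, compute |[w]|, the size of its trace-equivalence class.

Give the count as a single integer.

piece 0:c — minimal
piece 1:b — minimal
piece 2:c rests on {0:c}
piece 3:d rests on {1:b, 2:c}
piece 4:b rests on {3:d}
piece 5:a rests on {4:b}
minimal pieces: {0:c, 1:b}
ways to finish when only these pieces remain (= sum over removing one remaining piece with nothing left below it):
  1 left: {5}→1
  2 left: {4,5}→1
  3 left: {3,4,5}→1
  4 left: {1,3,4,5}→1  {2,3,4,5}→1
  placing 0:c first → 2 extensions
  placing 1:b first → 1 extensions
total linear extensions = 3

3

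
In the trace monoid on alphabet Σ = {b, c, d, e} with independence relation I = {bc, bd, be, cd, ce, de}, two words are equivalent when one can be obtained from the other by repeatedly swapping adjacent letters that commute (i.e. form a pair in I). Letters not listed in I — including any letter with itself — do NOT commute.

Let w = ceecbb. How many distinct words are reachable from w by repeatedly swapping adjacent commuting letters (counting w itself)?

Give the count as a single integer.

90

0(c) covers ∅
1(e) covers ∅
2(e) covers 1:e
3(c) covers 0:c
4(b) covers ∅
5(b) covers 4:b
floor of heap: 0:c, 1:e, 4:b
completions by unplaced set U, small U first (add the entries for U minus each lowest piece of U):
  |U|=1: {2}:1  {3}:1  {5}:1
  |U|=2: {0,3}:1  {1,2}:1  {2,3}:2  {2,5}:2  {3,5}:2  {4,5}:1
  |U|=3: {0,2,3}:3  {0,3,5}:3  {1,2,3}:3  {1,2,5}:3  {2,3,5}:6  {2,4,5}:3  {3,4,5}:3
  |U|=4: {0,1,2,3}:6  {0,2,3,5}:12  {0,3,4,5}:6  {1,2,3,5}:12  {1,2,4,5}:6  {2,3,4,5}:12
  start at 0(c): 30
  start at 1(e): 30
  start at 4(b): 30
sum over floor = 90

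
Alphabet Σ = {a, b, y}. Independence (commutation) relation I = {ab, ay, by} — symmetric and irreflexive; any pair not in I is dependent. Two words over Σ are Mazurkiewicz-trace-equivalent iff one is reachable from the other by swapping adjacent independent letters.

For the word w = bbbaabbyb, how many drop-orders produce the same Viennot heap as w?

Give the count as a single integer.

252

#0=b has no predecessor
#1=b depends on [0:b]
#2=b depends on [1:b]
#3=a has no predecessor
#4=a depends on [3:a]
#5=b depends on [2:b]
#6=b depends on [5:b]
#7=y has no predecessor
#8=b depends on [6:b]
sources: [0:b, 3:a, 7:y]
N(rest) = Σ N(rest − s) over sources s of rest; N(one piece) = 1:
  size 1 → [4]=1  [7]=1  [8]=1
  size 2 → [3,4]=1  [4,7]=2  [4,8]=2  [6,8]=1  [7,8]=2
  size 3 → [3,4,7]=3  [3,4,8]=3  [4,6,8]=3  [4,7,8]=6  [5,6,8]=1  [6,7,8]=3
  size 4 → [2,5,6,8]=1  [3,4,6,8]=6  [3,4,7,8]=12  [4,5,6,8]=4  [4,6,7,8]=12  [5,6,7,8]=4
  size 5 → [1,2,5,6,8]=1  [2,4,5,6,8]=5  [2,5,6,7,8]=5  [3,4,5,6,8]=10  [3,4,6,7,8]=30  [4,5,6,7,8]=20
  size 6 → [0,1,2,5,6,8]=1  [1,2,4,5,6,8]=6  [1,2,5,6,7,8]=6  [2,3,4,5,6,8]=15  [2,4,5,6,7,8]=30  [3,4,5,6,7,8]=60
  size 7 → [0,1,2,4,5,6,8]=7  [0,1,2,5,6,7,8]=7  [1,2,3,4,5,6,8]=21  [1,2,4,5,6,7,8]=42  [2,3,4,5,6,7,8]=105
  first=0(b) contributes 168
  first=3(a) contributes 56
  first=7(y) contributes 28
|[w]| = 252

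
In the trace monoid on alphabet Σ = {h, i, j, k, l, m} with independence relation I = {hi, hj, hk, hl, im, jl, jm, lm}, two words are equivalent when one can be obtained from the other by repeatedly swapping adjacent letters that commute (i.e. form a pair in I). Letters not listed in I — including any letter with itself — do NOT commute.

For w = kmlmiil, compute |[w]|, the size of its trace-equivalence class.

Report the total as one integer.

piece 0:k — minimal
piece 1:m rests on {0:k}
piece 2:l rests on {0:k}
piece 3:m rests on {1:m}
piece 4:i rests on {2:l}
piece 5:i rests on {4:i}
piece 6:l rests on {5:i}
minimal pieces: {0:k}
ways to finish when only these pieces remain (= sum over removing one remaining piece with nothing left below it):
  1 left: {3}→1  {6}→1
  2 left: {1,3}→1  {3,6}→2  {5,6}→1
  3 left: {1,3,6}→3  {3,5,6}→3  {4,5,6}→1
  4 left: {1,3,5,6}→6  {2,4,5,6}→1  {3,4,5,6}→4
  5 left: {1,3,4,5,6}→10  {2,3,4,5,6}→5
  placing 0:k first → 15 extensions

15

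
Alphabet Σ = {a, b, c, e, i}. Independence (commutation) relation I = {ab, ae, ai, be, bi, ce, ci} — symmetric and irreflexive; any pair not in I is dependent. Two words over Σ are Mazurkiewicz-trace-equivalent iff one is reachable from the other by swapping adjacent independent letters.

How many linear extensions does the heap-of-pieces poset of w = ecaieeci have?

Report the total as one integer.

piece 0:e — minimal
piece 1:c — minimal
piece 2:a rests on {1:c}
piece 3:i rests on {0:e}
piece 4:e rests on {3:i}
piece 5:e rests on {4:e}
piece 6:c rests on {2:a}
piece 7:i rests on {5:e}
minimal pieces: {0:e, 1:c}
ways to finish when only these pieces remain (= sum over removing one remaining piece with nothing left below it):
  1 left: {6}→1  {7}→1
  2 left: {2,6}→1  {5,7}→1  {6,7}→2
  3 left: {1,2,6}→1  {2,6,7}→3  {4,5,7}→1  {5,6,7}→3
  4 left: {1,2,6,7}→4  {2,5,6,7}→6  {3,4,5,7}→1  {4,5,6,7}→4
  5 left: {0,3,4,5,7}→1  {1,2,5,6,7}→10  {2,4,5,6,7}→10  {3,4,5,6,7}→5
  6 left: {0,3,4,5,6,7}→6  {1,2,4,5,6,7}→20  {2,3,4,5,6,7}→15
  placing 0:e first → 35 extensions
  placing 1:c first → 21 extensions
total linear extensions = 56

56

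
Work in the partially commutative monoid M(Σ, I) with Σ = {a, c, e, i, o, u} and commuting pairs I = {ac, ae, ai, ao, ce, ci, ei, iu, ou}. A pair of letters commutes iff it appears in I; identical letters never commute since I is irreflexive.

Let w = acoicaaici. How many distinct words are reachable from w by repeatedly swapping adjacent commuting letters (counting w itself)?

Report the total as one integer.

drop 0:a onto floor
drop 1:c onto floor
drop 2:o onto {1:c}
drop 3:i onto {2:o}
drop 4:c onto {2:o}
drop 5:a onto {0:a}
drop 6:a onto {5:a}
drop 7:i onto {3:i}
drop 8:c onto {4:c}
drop 9:i onto {7:i}
ground layer = {0:a, 1:c}
drop-orders for the pieces not yet dropped (sum over which currently-grounded one goes next):
  1 to go: {6} 1  {8} 1  {9} 1
  2 to go: {4,8} 1  {5,6} 1  {6,8} 2  {6,9} 2  {7,9} 1  {8,9} 2
  3 to go: {0,5,6} 1  {3,7,9} 1  {4,6,8} 3  {4,8,9} 3  {5,6,8} 3  {5,6,9} 3  {6,7,9} 3  {6,8,9} 6  {7,8,9} 3
  4 to go: {0,5,6,8} 4  {0,5,6,9} 4  {3,6,7,9} 4  {3,7,8,9} 4  {4,5,6,8} 6  {4,6,8,9} 12  {4,7,8,9} 6  {5,6,7,9} 6  {5,6,8,9} 12  {6,7,8,9} 12
  5 to go: {0,4,5,6,8} 10  {0,5,6,7,9} 10  {0,5,6,8,9} 20  {3,4,7,8,9} 10  {3,5,6,7,9} 10  {3,6,7,8,9} 20  {4,5,6,8,9} 30  {4,6,7,8,9} 30  {5,6,7,8,9} 30
  6 to go: {0,3,5,6,7,9} 20  {0,4,5,6,8,9} 60  {0,5,6,7,8,9} 60  {2,3,4,7,8,9} 10  {3,4,6,7,8,9} 60  {3,5,6,7,8,9} 60  {4,5,6,7,8,9} 90
  7 to go: {0,3,5,6,7,8,9} 140  {0,4,5,6,7,8,9} 210  {1,2,3,4,7,8,9} 10  {2,3,4,6,7,8,9} 70  {3,4,5,6,7,8,9} 210
  8 to go: {0,3,4,5,6,7,8,9} 560  {1,2,3,4,6,7,8,9} 80  {2,3,4,5,6,7,8,9} 280
  if 0:a drops first: 360 orders
  if 1:c drops first: 840 orders
heap linearizations: 1200

1200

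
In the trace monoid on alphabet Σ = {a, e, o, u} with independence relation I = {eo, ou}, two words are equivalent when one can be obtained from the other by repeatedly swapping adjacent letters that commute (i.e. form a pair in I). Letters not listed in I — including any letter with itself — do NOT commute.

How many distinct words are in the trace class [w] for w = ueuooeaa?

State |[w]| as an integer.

15

#0=u has no predecessor
#1=e depends on [0:u]
#2=u depends on [1:e]
#3=o has no predecessor
#4=o depends on [3:o]
#5=e depends on [2:u]
#6=a depends on [4:o, 5:e]
#7=a depends on [6:a]
sources: [0:u, 3:o]
N(rest) = Σ N(rest − s) over sources s of rest; N(one piece) = 1:
  size 1 → [7]=1
  size 2 → [6,7]=1
  size 3 → [4,6,7]=1  [5,6,7]=1
  size 4 → [2,5,6,7]=1  [3,4,6,7]=1  [4,5,6,7]=2
  size 5 → [1,2,5,6,7]=1  [2,4,5,6,7]=3  [3,4,5,6,7]=3
  size 6 → [0,1,2,5,6,7]=1  [1,2,4,5,6,7]=4  [2,3,4,5,6,7]=6
  first=0(u) contributes 10
  first=3(o) contributes 5
|[w]| = 15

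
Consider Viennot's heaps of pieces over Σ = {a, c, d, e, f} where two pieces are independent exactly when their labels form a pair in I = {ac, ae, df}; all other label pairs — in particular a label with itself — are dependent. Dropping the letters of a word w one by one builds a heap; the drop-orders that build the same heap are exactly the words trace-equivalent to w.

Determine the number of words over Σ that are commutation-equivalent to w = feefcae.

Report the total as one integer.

piece 0:f — minimal
piece 1:e rests on {0:f}
piece 2:e rests on {1:e}
piece 3:f rests on {2:e}
piece 4:c rests on {3:f}
piece 5:a rests on {3:f}
piece 6:e rests on {4:c}
minimal pieces: {0:f}
ways to finish when only these pieces remain (= sum over removing one remaining piece with nothing left below it):
  1 left: {5}→1  {6}→1
  2 left: {4,6}→1  {5,6}→2
  3 left: {4,5,6}→3
  4 left: {3,4,5,6}→3
  5 left: {2,3,4,5,6}→3
  placing 0:f first → 3 extensions

3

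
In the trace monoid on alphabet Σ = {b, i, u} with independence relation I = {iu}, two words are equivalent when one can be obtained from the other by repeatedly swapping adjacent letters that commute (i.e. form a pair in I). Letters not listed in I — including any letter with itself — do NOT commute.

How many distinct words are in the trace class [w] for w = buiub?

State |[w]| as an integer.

3

drop 0:b onto floor
drop 1:u onto {0:b}
drop 2:i onto {0:b}
drop 3:u onto {1:u}
drop 4:b onto {2:i, 3:u}
ground layer = {0:b}
drop-orders for the pieces not yet dropped (sum over which currently-grounded one goes next):
  1 to go: {4} 1
  2 to go: {2,4} 1  {3,4} 1
  3 to go: {1,3,4} 1  {2,3,4} 2
  if 0:b drops first: 3 orders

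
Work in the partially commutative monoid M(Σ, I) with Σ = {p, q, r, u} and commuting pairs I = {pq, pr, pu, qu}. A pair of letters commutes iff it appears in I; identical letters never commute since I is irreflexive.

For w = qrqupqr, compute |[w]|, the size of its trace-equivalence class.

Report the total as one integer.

#0=q has no predecessor
#1=r depends on [0:q]
#2=q depends on [1:r]
#3=u depends on [1:r]
#4=p has no predecessor
#5=q depends on [2:q]
#6=r depends on [3:u, 5:q]
sources: [0:q, 4:p]
N(rest) = Σ N(rest − s) over sources s of rest; N(one piece) = 1:
  size 1 → [4]=1  [6]=1
  size 2 → [3,6]=1  [4,6]=2  [5,6]=1
  size 3 → [2,5,6]=1  [3,4,6]=3  [3,5,6]=2  [4,5,6]=3
  size 4 → [2,3,5,6]=3  [2,4,5,6]=4  [3,4,5,6]=8
  size 5 → [1,2,3,5,6]=3  [2,3,4,5,6]=15
  first=0(q) contributes 18
  first=4(p) contributes 3
|[w]| = 21

21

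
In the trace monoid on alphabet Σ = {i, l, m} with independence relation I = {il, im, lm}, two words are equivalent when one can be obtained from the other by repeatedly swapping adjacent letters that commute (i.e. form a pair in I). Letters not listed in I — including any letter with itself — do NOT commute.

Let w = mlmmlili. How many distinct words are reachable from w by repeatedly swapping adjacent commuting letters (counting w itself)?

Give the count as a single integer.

0(m) covers ∅
1(l) covers ∅
2(m) covers 0:m
3(m) covers 2:m
4(l) covers 1:l
5(i) covers ∅
6(l) covers 4:l
7(i) covers 5:i
floor of heap: 0:m, 1:l, 5:i
completions by unplaced set U, small U first (add the entries for U minus each lowest piece of U):
  |U|=1: {3}:1  {6}:1  {7}:1
  |U|=2: {2,3}:1  {3,6}:2  {3,7}:2  {4,6}:1  {5,7}:1  {6,7}:2
  |U|=3: {0,2,3}:1  {1,4,6}:1  {2,3,6}:3  {2,3,7}:3  {3,4,6}:3  {3,5,7}:3  {3,6,7}:6  {4,6,7}:3  {5,6,7}:3
  |U|=4: {0,2,3,6}:4  {0,2,3,7}:4  {1,3,4,6}:4  {1,4,6,7}:4  {2,3,4,6}:6  {2,3,5,7}:6  {2,3,6,7}:12  {3,4,6,7}:12  {3,5,6,7}:12  {4,5,6,7}:6
  |U|=5: {0,2,3,4,6}:10  {0,2,3,5,7}:10  {0,2,3,6,7}:20  {1,2,3,4,6}:10  {1,3,4,6,7}:20  {1,4,5,6,7}:10  {2,3,4,6,7}:30  {2,3,5,6,7}:30  {3,4,5,6,7}:30
  |U|=6: {0,1,2,3,4,6}:20  {0,2,3,4,6,7}:60  {0,2,3,5,6,7}:60  {1,2,3,4,6,7}:60  {1,3,4,5,6,7}:60  {2,3,4,5,6,7}:90
  start at 0(m): 210
  start at 1(l): 210
  start at 5(i): 140
sum over floor = 560

560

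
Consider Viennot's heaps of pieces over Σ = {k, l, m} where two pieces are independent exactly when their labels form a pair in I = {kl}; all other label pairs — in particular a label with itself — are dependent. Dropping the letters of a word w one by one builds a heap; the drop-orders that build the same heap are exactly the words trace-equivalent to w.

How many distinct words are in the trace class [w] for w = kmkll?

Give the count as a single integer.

3

piece 0:k — minimal
piece 1:m rests on {0:k}
piece 2:k rests on {1:m}
piece 3:l rests on {1:m}
piece 4:l rests on {3:l}
minimal pieces: {0:k}
ways to finish when only these pieces remain (= sum over removing one remaining piece with nothing left below it):
  1 left: {2}→1  {4}→1
  2 left: {2,4}→2  {3,4}→1
  3 left: {2,3,4}→3
  placing 0:k first → 3 extensions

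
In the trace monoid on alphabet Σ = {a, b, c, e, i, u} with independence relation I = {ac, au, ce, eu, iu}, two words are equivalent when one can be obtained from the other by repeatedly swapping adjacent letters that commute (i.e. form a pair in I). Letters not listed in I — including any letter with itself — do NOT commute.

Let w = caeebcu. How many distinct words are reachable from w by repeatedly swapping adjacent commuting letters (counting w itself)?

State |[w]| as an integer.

0(c) covers ∅
1(a) covers ∅
2(e) covers 1:a
3(e) covers 2:e
4(b) covers 0:c, 3:e
5(c) covers 4:b
6(u) covers 5:c
floor of heap: 0:c, 1:a
completions by unplaced set U, small U first (add the entries for U minus each lowest piece of U):
  |U|=1: {6}:1
  |U|=2: {5,6}:1
  |U|=3: {4,5,6}:1
  |U|=4: {0,4,5,6}:1  {3,4,5,6}:1
  |U|=5: {0,3,4,5,6}:2  {2,3,4,5,6}:1
  start at 0(c): 1
  start at 1(a): 3
sum over floor = 4

4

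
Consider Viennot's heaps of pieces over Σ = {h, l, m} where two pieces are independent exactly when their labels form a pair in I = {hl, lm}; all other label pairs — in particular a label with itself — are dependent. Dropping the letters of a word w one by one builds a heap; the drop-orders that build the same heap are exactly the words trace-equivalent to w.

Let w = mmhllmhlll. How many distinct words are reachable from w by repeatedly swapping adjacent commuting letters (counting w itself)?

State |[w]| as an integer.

252

drop 0:m onto floor
drop 1:m onto {0:m}
drop 2:h onto {1:m}
drop 3:l onto floor
drop 4:l onto {3:l}
drop 5:m onto {2:h}
drop 6:h onto {5:m}
drop 7:l onto {4:l}
drop 8:l onto {7:l}
drop 9:l onto {8:l}
ground layer = {0:m, 3:l}
drop-orders for the pieces not yet dropped (sum over which currently-grounded one goes next):
  1 to go: {6} 1  {9} 1
  2 to go: {5,6} 1  {6,9} 2  {8,9} 1
  3 to go: {2,5,6} 1  {5,6,9} 3  {6,8,9} 3  {7,8,9} 1
  4 to go: {1,2,5,6} 1  {2,5,6,9} 4  {4,7,8,9} 1  {5,6,8,9} 6  {6,7,8,9} 4
  5 to go: {0,1,2,5,6} 1  {1,2,5,6,9} 5  {2,5,6,8,9} 10  {3,4,7,8,9} 1  {4,6,7,8,9} 5  {5,6,7,8,9} 10
  6 to go: {0,1,2,5,6,9} 6  {1,2,5,6,8,9} 15  {2,5,6,7,8,9} 20  {3,4,6,7,8,9} 6  {4,5,6,7,8,9} 15
  7 to go: {0,1,2,5,6,8,9} 21  {1,2,5,6,7,8,9} 35  {2,4,5,6,7,8,9} 35  {3,4,5,6,7,8,9} 21
  8 to go: {0,1,2,5,6,7,8,9} 56  {1,2,4,5,6,7,8,9} 70  {2,3,4,5,6,7,8,9} 56
  if 0:m drops first: 126 orders
  if 3:l drops first: 126 orders
heap linearizations: 252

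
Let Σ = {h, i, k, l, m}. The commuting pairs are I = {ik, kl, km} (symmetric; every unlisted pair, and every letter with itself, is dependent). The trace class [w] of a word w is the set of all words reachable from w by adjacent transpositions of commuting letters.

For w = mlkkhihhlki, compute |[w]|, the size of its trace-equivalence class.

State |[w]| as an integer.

#0=m has no predecessor
#1=l depends on [0:m]
#2=k has no predecessor
#3=k depends on [2:k]
#4=h depends on [1:l, 3:k]
#5=i depends on [4:h]
#6=h depends on [5:i]
#7=h depends on [6:h]
#8=l depends on [7:h]
#9=k depends on [7:h]
#10=i depends on [8:l]
sources: [0:m, 2:k]
N(rest) = Σ N(rest − s) over sources s of rest; N(one piece) = 1:
  size 1 → [9]=1  [10]=1
  size 2 → [8,10]=1  [9,10]=2
  size 3 → [8,9,10]=3
  size 4 → [7,8,9,10]=3
  size 5 → [6,7,8,9,10]=3
  size 6 → [5,6,7,8,9,10]=3
  size 7 → [4,5,6,7,8,9,10]=3
  size 8 → [1,4,5,6,7,8,9,10]=3  [3,4,5,6,7,8,9,10]=3
  size 9 → [0,1,4,5,6,7,8,9,10]=3  [1,3,4,5,6,7,8,9,10]=6  [2,3,4,5,6,7,8,9,10]=3
  first=0(m) contributes 9
  first=2(k) contributes 9
|[w]| = 18

18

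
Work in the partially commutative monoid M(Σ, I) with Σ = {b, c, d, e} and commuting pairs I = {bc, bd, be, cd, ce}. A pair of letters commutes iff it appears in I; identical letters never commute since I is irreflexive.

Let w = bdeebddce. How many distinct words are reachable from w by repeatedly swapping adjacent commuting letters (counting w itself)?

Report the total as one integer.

252

piece 0:b — minimal
piece 1:d — minimal
piece 2:e rests on {1:d}
piece 3:e rests on {2:e}
piece 4:b rests on {0:b}
piece 5:d rests on {3:e}
piece 6:d rests on {5:d}
piece 7:c — minimal
piece 8:e rests on {6:d}
minimal pieces: {0:b, 1:d, 7:c}
ways to finish when only these pieces remain (= sum over removing one remaining piece with nothing left below it):
  1 left: {4}→1  {7}→1  {8}→1
  2 left: {0,4}→1  {4,7}→2  {4,8}→2  {6,8}→1  {7,8}→2
  3 left: {0,4,7}→3  {0,4,8}→3  {4,6,8}→3  {4,7,8}→6  {5,6,8}→1  {6,7,8}→3
  4 left: {0,4,6,8}→6  {0,4,7,8}→12  {3,5,6,8}→1  {4,5,6,8}→4  {4,6,7,8}→12  {5,6,7,8}→4
  5 left: {0,4,5,6,8}→10  {0,4,6,7,8}→30  {2,3,5,6,8}→1  {3,4,5,6,8}→5  {3,5,6,7,8}→5  {4,5,6,7,8}→20
  6 left: {0,3,4,5,6,8}→15  {0,4,5,6,7,8}→60  {1,2,3,5,6,8}→1  {2,3,4,5,6,8}→6  {2,3,5,6,7,8}→6  {3,4,5,6,7,8}→30
  7 left: {0,2,3,4,5,6,8}→21  {0,3,4,5,6,7,8}→105  {1,2,3,4,5,6,8}→7  {1,2,3,5,6,7,8}→7  {2,3,4,5,6,7,8}→42
  placing 0:b first → 56 extensions
  placing 1:d first → 168 extensions
  placing 7:c first → 28 extensions
total linear extensions = 252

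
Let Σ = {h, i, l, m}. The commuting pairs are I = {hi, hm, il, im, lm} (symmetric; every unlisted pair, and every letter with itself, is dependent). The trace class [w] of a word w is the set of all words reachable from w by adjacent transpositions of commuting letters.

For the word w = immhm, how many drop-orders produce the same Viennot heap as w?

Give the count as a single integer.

0(i) covers ∅
1(m) covers ∅
2(m) covers 1:m
3(h) covers ∅
4(m) covers 2:m
floor of heap: 0:i, 1:m, 3:h
completions by unplaced set U, small U first (add the entries for U minus each lowest piece of U):
  |U|=1: {0}:1  {3}:1  {4}:1
  |U|=2: {0,3}:2  {0,4}:2  {2,4}:1  {3,4}:2
  |U|=3: {0,2,4}:3  {0,3,4}:6  {1,2,4}:1  {2,3,4}:3
  start at 0(i): 4
  start at 1(m): 12
  start at 3(h): 4
sum over floor = 20

20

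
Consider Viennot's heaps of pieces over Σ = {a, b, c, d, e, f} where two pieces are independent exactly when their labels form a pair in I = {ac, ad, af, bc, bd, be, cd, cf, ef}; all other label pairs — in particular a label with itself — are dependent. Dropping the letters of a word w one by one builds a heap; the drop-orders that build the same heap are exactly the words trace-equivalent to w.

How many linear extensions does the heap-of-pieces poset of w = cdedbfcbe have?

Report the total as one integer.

106

0(c) covers ∅
1(d) covers ∅
2(e) covers 0:c, 1:d
3(d) covers 2:e
4(b) covers ∅
5(f) covers 3:d, 4:b
6(c) covers 2:e
7(b) covers 5:f
8(e) covers 3:d, 6:c
floor of heap: 0:c, 1:d, 4:b
completions by unplaced set U, small U first (add the entries for U minus each lowest piece of U):
  |U|=1: {7}:1  {8}:1
  |U|=2: {5,7}:1  {6,8}:1  {7,8}:2
  |U|=3: {4,5,7}:1  {5,7,8}:3  {6,7,8}:3
  |U|=4: {3,5,7,8}:3  {4,5,7,8}:4  {5,6,7,8}:6
  |U|=5: {3,4,5,7,8}:7  {3,5,6,7,8}:9  {4,5,6,7,8}:10
  |U|=6: {2,3,5,6,7,8}:9  {3,4,5,6,7,8}:26
  |U|=7: {0,2,3,5,6,7,8}:9  {1,2,3,5,6,7,8}:9  {2,3,4,5,6,7,8}:35
  start at 0(c): 44
  start at 1(d): 44
  start at 4(b): 18
sum over floor = 106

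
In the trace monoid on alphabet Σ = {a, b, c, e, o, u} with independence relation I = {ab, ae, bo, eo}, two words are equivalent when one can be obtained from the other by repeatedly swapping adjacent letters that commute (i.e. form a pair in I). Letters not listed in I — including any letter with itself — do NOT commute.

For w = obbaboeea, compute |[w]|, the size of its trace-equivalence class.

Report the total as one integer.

126

0(o) covers ∅
1(b) covers ∅
2(b) covers 1:b
3(a) covers 0:o
4(b) covers 2:b
5(o) covers 3:a
6(e) covers 4:b
7(e) covers 6:e
8(a) covers 5:o
floor of heap: 0:o, 1:b
completions by unplaced set U, small U first (add the entries for U minus each lowest piece of U):
  |U|=1: {7}:1  {8}:1
  |U|=2: {5,8}:1  {6,7}:1  {7,8}:2
  |U|=3: {3,5,8}:1  {4,6,7}:1  {5,7,8}:3  {6,7,8}:3
  |U|=4: {0,3,5,8}:1  {2,4,6,7}:1  {3,5,7,8}:4  {4,6,7,8}:4  {5,6,7,8}:6
  |U|=5: {0,3,5,7,8}:5  {1,2,4,6,7}:1  {2,4,6,7,8}:5  {3,5,6,7,8}:10  {4,5,6,7,8}:10
  |U|=6: {0,3,5,6,7,8}:15  {1,2,4,6,7,8}:6  {2,4,5,6,7,8}:15  {3,4,5,6,7,8}:20
  |U|=7: {0,3,4,5,6,7,8}:35  {1,2,4,5,6,7,8}:21  {2,3,4,5,6,7,8}:35
  start at 0(o): 56
  start at 1(b): 70
sum over floor = 126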